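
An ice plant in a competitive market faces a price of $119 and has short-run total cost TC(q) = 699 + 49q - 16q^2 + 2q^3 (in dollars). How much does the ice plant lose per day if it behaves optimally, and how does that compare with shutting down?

AVC = 49 - 16q + 2q^2 has its minimum $17 at q = 4; price $119 clears that bar, so the firm operates.
MC = 49 - 32q + 6q^2. Setting P = MC and taking the root on the rising branch gives q* = 7.
TR = 119·7 = 833. TC = 699 + 245 = 944. Profit = 833 − 944 = -$111.
That loss of $111 beats the $699 the firm would lose by shutting down; producing recovers $588 of fixed cost.

Profit = -$111 at q = 7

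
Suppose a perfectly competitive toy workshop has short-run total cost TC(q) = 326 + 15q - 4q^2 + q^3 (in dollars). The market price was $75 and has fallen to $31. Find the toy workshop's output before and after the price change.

AVC = 15 - 4q + q^2, minimized at q = 2 where min AVC = $11. MC = 15 - 8q + 3q^2.
With P = $75 above the shutdown price, P = MC gives q = 6.
At P = $31 ≥ min AVC, set P = MC: q = 4. The firm stays open but cuts output.

Output falls from 6 to 4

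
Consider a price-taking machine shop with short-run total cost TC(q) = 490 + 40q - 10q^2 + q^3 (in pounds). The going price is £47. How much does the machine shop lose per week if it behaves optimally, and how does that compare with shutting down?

AVC = 40 - 10q + q^2 has its minimum £15 at q = 5; price £47 clears that bar, so the firm operates.
MC = 40 - 20q + 3q^2. Setting P = MC and taking the root on the rising branch gives q* = 7.
TR = 47·7 = 329. TC = 490 + 133 = 623. Profit = 329 − 623 = -£294.
By producing, the firm covers all variable cost plus £196 of fixed cost; shutting down would lose the full £490.

Profit = -£294 at q = 7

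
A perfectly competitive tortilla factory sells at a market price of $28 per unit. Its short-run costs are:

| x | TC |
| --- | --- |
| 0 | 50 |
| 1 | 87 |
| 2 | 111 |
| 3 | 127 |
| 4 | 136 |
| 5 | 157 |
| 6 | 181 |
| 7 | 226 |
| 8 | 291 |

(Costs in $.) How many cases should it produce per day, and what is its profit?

Profit at each row (π = 28x − TC): x=0: -50; x=1: -59; x=2: -55; x=3: -43; x=4: -24; x=5: -17; x=6: -13; x=7: -30; x=8: -67.
Profit is maximized at x = 6. AVC there is 131/6 = $21.83 ≤ P, so producing beats shutting down (which would give -$50).

x = 6; profit = -$13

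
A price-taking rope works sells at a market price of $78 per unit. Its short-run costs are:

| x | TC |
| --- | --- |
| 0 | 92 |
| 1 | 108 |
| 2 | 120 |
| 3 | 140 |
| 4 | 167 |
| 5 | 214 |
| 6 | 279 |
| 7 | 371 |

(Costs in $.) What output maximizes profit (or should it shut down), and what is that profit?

x = 6; profit = $189

Compute π = P·x − TC at each output: x=0: -92; x=1: -30; x=2: 36; x=3: 94; x=4: 145; x=5: 176; x=6: 189; x=7: 175.
Profit is maximized at x = 6. AVC there is 187/6 = $31.17 ≤ P, so producing beats shutting down (which would give -$92).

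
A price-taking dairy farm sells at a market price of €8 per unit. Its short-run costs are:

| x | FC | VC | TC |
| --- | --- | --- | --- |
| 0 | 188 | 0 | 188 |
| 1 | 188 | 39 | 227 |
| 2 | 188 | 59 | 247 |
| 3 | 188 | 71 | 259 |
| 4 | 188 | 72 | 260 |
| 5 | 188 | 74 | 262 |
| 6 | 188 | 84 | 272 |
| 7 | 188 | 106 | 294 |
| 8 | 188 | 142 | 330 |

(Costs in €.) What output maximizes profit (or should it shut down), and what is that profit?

Compute π = P·x − TC at each output: x=0: -188; x=1: -219; x=2: -231; x=3: -235; x=4: -228; x=5: -222; x=6: -224; x=7: -238; x=8: -266.
Profit is highest at x = 0. Equivalently, the lowest AVC in the table is 84/6 ≈ €14 at x = 6, and P = €8 falls below it — price never covers variable cost, so the firm shuts down and loses only its fixed cost.

x = 0 (shut down); profit = -€188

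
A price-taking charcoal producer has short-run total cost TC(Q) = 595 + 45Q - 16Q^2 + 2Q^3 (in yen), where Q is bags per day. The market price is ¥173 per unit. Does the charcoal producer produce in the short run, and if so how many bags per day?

Strip out fixed cost: VC = 45Q - 16Q^2 + 2Q^3. Then AVC = 45 - 16Q + 2Q^2 and MC = 45 - 32Q + 6Q^2.
The AVC parabola has its vertex at Q = 16/4 = 4, where AVC = 45 - 16·4 + 2·4^2 = ¥13.
Because ¥173 ≥ ¥13, revenue can cover variable cost; the firm operates.
P = MC gives -128 - 32Q + 6Q^2 = 0, with roots -8/3 and 8. Take the larger (rising MC): Q* = 8.
Check: AVC at Q = 8 is ¥45 ≤ P, so revenue covers variable cost.
Profit = P·Q − TC = 173·8 − 955 = ¥429.

Produce at Q = 8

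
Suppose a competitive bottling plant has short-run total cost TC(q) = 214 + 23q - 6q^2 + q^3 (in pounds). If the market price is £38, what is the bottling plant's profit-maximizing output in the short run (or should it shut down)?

Produce at q = 5

Variable cost is VC = 23q - 6q^2 + q^3, so AVC = VC/q = 23 - 6q + q^2 and MC = dTC/dq = 23 - 12q + 3q^2.
The AVC parabola has its vertex at q = 6/2 = 3, where AVC = 23 - 6·3 + 3^2 = £14.
Since P = £38 ≥ min AVC = £14, price covers variable cost and the firm should produce.
Set P = MC: 38 = 23 - 12q + 3q^2 → -15 - 12q + 3q^2 = 0. The roots are q = -1 and q = 5; the profit-maximizing output is on the rising part of MC, so q* = 5.
Check: AVC at q = 5 is £18 ≤ P, so revenue covers variable cost.
Profit = P·q − TC = 38·5 − 304 = -£114, a loss, but smaller than the £214 fixed cost the firm would lose by shutting down.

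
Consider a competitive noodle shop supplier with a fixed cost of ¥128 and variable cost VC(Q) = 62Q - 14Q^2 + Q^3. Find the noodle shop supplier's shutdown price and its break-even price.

AVC = 62 - 14Q + Q^2; minimized at Q = 7, giving min AVC = ¥13. That is the shutdown price.
ATC = 128/Q + 62 - 14Q + Q^2. Setting dATC/dQ = −128/Q^2 − 14 + 2Q = 0 gives Q = 8 (since 2·8^3 − 14·8^2 = 128).
min ATC = 128/8 + 62 − 14·8 + 8^2 = ¥30. That is the break-even price.
For ¥13 ≤ P < ¥30 the firm produces at a loss; below ¥13 it shuts down.

Shutdown price = ¥13; break-even price = ¥30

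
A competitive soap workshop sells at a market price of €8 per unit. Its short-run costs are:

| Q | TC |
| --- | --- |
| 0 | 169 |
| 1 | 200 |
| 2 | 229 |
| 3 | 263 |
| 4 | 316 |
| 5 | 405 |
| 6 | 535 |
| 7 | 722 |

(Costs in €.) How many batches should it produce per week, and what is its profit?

Compute π = P·Q − TC at each output: Q=0: -169; Q=1: -192; Q=2: -213; Q=3: -239; Q=4: -284; Q=5: -365; Q=6: -487; Q=7: -666.
Profit is highest at Q = 0. Equivalently, the lowest AVC in the table is 60/2 ≈ €30 at Q = 2, and P = €8 falls below it — price never covers variable cost, so the firm shuts down and loses only its fixed cost.

Q = 0 (shut down); profit = -€169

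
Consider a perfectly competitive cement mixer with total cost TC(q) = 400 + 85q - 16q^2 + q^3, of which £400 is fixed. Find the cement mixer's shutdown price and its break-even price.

Shutdown price = £21; break-even price = £65

Shutdown price = min AVC. AVC = 85 - 16q + q^2, with vertex at q = 8 and minimum £21.
ATC = 400/q + 85 - 16q + q^2. Setting dATC/dq = −400/q^2 − 16 + 2q = 0 gives q = 10 (since 2·10^3 − 16·10^2 = 400).
min ATC = 400/10 + 85 − 16·10 + 10^2 = £65. That is the break-even price.
Between these two prices the firm operates at a loss; above £65 it earns a profit.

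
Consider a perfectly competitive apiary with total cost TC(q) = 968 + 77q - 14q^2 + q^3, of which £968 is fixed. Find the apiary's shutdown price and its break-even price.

Shutdown price = £28; break-even price = £132

AVC = 77 - 14q + q^2; minimized at q = 7, giving min AVC = £28. That is the shutdown price.
ATC = 968/q + 77 - 14q + q^2. Setting dATC/dq = −968/q^2 − 14 + 2q = 0 gives q = 11 (since 2·11^3 − 14·11^2 = 968).
min ATC = 968/11 + 77 − 14·11 + 11^2 = £132. That is the break-even price.
For £28 ≤ P < £132 the firm produces at a loss; below £28 it shuts down.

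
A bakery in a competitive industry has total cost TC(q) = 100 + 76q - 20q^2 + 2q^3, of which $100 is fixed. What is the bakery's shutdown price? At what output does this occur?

$26 per unit, at q = 5

Short-run supply begins at min AVC. From VC = 76q - 20q^2 + 2q^3, AVC = 76 - 20q + 2q^2.
dAVC/dq = -20 + 4q = 0 gives q = 5. min AVC = 76 - 20·5 + 2·5^2 = 26.
So the shutdown price is $26.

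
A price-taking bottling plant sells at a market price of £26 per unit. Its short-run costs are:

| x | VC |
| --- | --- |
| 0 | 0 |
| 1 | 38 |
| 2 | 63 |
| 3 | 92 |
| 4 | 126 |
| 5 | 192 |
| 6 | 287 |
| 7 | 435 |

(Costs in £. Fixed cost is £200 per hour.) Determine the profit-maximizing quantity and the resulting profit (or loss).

Profit at each row (π = 26x − TC): x=0: -200; x=1: -212; x=2: -211; x=3: -214; x=4: -222; x=5: -262; x=6: -331; x=7: -453.
Profit is highest at x = 0. Equivalently, the lowest AVC in the table is 92/3 ≈ £30.67 at x = 3, and P = £26 falls below it — price never covers variable cost, so the firm shuts down and loses only its fixed cost.

x = 0 (shut down); profit = -£200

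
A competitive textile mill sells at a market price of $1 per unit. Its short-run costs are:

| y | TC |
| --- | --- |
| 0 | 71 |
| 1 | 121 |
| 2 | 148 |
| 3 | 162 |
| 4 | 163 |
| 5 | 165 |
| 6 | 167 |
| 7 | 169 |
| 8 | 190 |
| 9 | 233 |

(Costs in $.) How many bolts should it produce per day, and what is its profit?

Compute π = P·y − TC at each output: y=0: -71; y=1: -120; y=2: -146; y=3: -159; y=4: -159; y=5: -160; y=6: -161; y=7: -162; y=8: -182; y=9: -224.
Profit is highest at y = 0. Equivalently, the lowest AVC in the table is 98/7 ≈ $14 at y = 7, and P = $1 falls below it — price never covers variable cost, so the firm shuts down and loses only its fixed cost.

y = 0 (shut down); profit = -$71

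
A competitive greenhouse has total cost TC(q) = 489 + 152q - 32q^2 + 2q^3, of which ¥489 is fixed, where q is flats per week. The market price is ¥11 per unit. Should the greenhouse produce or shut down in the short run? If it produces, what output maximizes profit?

Shut down

Strip out fixed cost: VC = 152q - 32q^2 + 2q^3. Then AVC = 152 - 32q + 2q^2 and MC = 152 - 64q + 6q^2.
The AVC parabola has its vertex at q = 32/4 = 8, where AVC = 152 - 32·8 + 2·8^2 = ¥24.
P = ¥11 lies below min AVC = ¥24; no output level covers variable cost.
Best response: produce nothing and absorb the ¥489 fixed cost.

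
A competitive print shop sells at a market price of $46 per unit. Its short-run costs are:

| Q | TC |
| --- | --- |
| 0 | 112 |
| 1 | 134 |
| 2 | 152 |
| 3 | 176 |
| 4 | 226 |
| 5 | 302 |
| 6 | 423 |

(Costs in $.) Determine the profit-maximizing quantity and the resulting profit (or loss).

Tabulate TR − TC: Q=0: -112; Q=1: -88; Q=2: -60; Q=3: -38; Q=4: -42; Q=5: -72; Q=6: -147.
Profit is maximized at Q = 3. AVC there is 64/3 = $21.33 ≤ P, so producing beats shutting down (which would give -$112).

Q = 3; profit = -$38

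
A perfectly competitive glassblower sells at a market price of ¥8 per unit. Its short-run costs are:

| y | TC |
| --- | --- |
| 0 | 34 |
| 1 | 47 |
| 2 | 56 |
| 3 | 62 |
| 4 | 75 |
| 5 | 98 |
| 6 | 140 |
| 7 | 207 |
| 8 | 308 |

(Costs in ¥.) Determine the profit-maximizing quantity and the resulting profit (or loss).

Compute π = P·y − TC at each output: y=0: -34; y=1: -39; y=2: -40; y=3: -38; y=4: -43; y=5: -58; y=6: -92; y=7: -151; y=8: -244.
Profit is highest at y = 0. Equivalently, the lowest AVC in the table is 28/3 ≈ ¥9.33 at y = 3, and P = ¥8 falls below it — price never covers variable cost, so the firm shuts down and loses only its fixed cost.

y = 0 (shut down); profit = -¥34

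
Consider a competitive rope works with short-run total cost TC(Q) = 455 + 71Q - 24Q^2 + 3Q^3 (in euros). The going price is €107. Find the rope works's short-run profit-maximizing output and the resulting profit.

Profit = -€23 at Q = 6

AVC = 71 - 24Q + 3Q^2; min AVC = €23 at Q = 4. Since P = €107 ≥ min AVC, the firm produces.
MC = 71 - 48Q + 9Q^2. Setting P = MC and taking the root on the rising branch gives Q* = 6.
TR = 107·6 = 642. TC = 455 + 210 = 665. Profit = 642 − 665 = -€23.
That loss of €23 beats the €455 the firm would lose by shutting down; producing recovers €432 of fixed cost.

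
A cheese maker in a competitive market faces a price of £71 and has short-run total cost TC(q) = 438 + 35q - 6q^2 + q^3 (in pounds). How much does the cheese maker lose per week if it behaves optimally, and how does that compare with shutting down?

Profit = -£222 at q = 6

AVC = 35 - 6q + q^2 has its minimum £26 at q = 3; price £71 clears that bar, so the firm operates.
With MC = 35 - 12q + 3q^2, P = MC on the upward-sloping part at q* = 6.
TR = 71·6 = 426. TC = 438 + 210 = 648. Profit = 426 − 648 = -£222.
That loss of £222 beats the £438 the firm would lose by shutting down; producing recovers £216 of fixed cost.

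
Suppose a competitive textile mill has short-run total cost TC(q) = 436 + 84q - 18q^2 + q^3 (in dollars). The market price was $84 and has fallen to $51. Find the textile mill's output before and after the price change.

Output falls from 12 to 11

MC = 84 - 36q + 3q^2; the shutdown threshold is min AVC = $3 (at q = 9).
At P = $84 ≥ min AVC, set P = MC on the rising branch: q = 12.
At P = $51 ≥ min AVC, set P = MC: q = 11. The firm stays open but cuts output.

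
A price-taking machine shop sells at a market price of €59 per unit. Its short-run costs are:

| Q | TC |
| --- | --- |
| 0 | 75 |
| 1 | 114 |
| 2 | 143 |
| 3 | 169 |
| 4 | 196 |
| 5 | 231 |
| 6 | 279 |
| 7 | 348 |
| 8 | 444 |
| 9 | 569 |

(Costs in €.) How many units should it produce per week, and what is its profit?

Compute π = P·Q − TC at each output: Q=0: -75; Q=1: -55; Q=2: -25; Q=3: 8; Q=4: 40; Q=5: 64; Q=6: 75; Q=7: 65; Q=8: 28; Q=9: -38.
Profit is maximized at Q = 6. AVC there is 204/6 = €34 ≤ P, so producing beats shutting down (which would give -€75).

Q = 6; profit = €75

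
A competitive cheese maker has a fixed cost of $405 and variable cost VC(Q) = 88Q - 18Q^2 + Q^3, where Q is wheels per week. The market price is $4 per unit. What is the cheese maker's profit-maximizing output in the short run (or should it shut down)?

Variable cost is VC = 88Q - 18Q^2 + Q^3, so AVC = VC/Q = 88 - 18Q + Q^2 and MC = dTC/dQ = 88 - 36Q + 3Q^2.
AVC hits its minimum where MC = AVC, at Q = 9, giving min AVC = 88 - 18·9 + 9^2 = $7.
With P < min AVC ($4 < $7), every unit sold adds to the loss.
The firm minimizes its loss by shutting down and losing only its fixed cost of $405.

Shut down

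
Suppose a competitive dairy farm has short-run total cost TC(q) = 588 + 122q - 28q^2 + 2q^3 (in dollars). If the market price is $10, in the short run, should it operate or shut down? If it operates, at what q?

Shut down

Variable cost is VC = 122q - 28q^2 + 2q^3, so AVC = VC/q = 122 - 28q + 2q^2 and MC = dTC/dq = 122 - 56q + 6q^2.
AVC is minimized where dAVC/dq = -28 + 4q = 0, at q = 7; min AVC = 122 - 28·7 + 2·7^2 = $24.
Since P = $10 < min AVC = $24, price fails to cover variable cost at any output.
The firm minimizes its loss by shutting down and losing only its fixed cost of $588.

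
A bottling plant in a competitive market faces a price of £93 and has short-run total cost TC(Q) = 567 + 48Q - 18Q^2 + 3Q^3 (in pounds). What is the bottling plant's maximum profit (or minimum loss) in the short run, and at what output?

AVC = 48 - 18Q + 3Q^2 has its minimum £21 at Q = 3; price £93 clears that bar, so the firm operates.
With MC = 48 - 36Q + 9Q^2, P = MC on the upward-sloping part at Q* = 5.
TR = 93·5 = 465. TC = 567 + 165 = 732. Profit = 465 − 732 = -£267.
Shutting down would mean losing the fixed cost of £567, so operating at a loss of £267 is better by £300.

Profit = -£267 at Q = 5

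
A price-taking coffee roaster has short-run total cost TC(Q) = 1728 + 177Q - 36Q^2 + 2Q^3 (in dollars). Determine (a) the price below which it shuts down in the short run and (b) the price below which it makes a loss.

Shutdown price = min AVC. AVC = 177 - 36Q + 2Q^2, with vertex at Q = 9 and minimum $15.
ATC = 1728/Q + 177 - 36Q + 2Q^2. Setting dATC/dQ = −1728/Q^2 − 36 + 4Q = 0 gives Q = 12 (since 4·12^3 − 36·12^2 = 1728).
min ATC = 1728/12 + 177 − 36·12 + 2·12^2 = $177. That is the break-even price.
For $15 ≤ P < $177 the firm produces at a loss; below $15 it shuts down.

Shutdown price = $15; break-even price = $177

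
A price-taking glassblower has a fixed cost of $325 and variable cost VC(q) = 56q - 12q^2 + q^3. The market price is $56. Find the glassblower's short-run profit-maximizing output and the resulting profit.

Profit = -$69 at q = 8

AVC = 56 - 12q + q^2; min AVC = $20 at q = 6. Since P = $56 ≥ min AVC, the firm produces.
With MC = 56 - 24q + 3q^2, P = MC on the upward-sloping part at q* = 8.
TR = 56·8 = 448. TC = 325 + 192 = 517. Profit = 448 − 517 = -$69.
Shutting down would mean losing the fixed cost of $325, so operating at a loss of $69 is better by $256.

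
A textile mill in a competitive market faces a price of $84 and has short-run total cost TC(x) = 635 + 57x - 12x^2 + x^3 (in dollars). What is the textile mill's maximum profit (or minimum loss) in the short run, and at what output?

AVC = 57 - 12x + x^2; min AVC = $21 at x = 6. Since P = $84 ≥ min AVC, the firm produces.
With MC = 57 - 24x + 3x^2, P = MC on the upward-sloping part at x* = 9.
TR = 84·9 = 756. TC = 635 + 270 = 905. Profit = 756 − 905 = -$149.
That loss of $149 beats the $635 the firm would lose by shutting down; producing recovers $486 of fixed cost.

Profit = -$149 at x = 9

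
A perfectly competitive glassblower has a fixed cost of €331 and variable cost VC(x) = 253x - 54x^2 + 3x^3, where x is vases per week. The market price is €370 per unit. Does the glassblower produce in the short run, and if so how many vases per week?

Strip out fixed cost: VC = 253x - 54x^2 + 3x^3. Then AVC = 253 - 54x + 3x^2 and MC = 253 - 108x + 9x^2.
The AVC parabola has its vertex at x = 54/6 = 9, where AVC = 253 - 54·9 + 3·9^2 = €10.
Since P = €370 ≥ min AVC = €10, price covers variable cost and the firm should produce.
Solving P = MC: -117 - 108x + 9x^2 = 0 ⇒ x = -1 or 13. On the upward-sloping branch, x* = 13.
Check: AVC at x = 13 is €58 ≤ P, so revenue covers variable cost.
Profit = P·x − TC = 370·13 − 1085 = €3725.

Produce at x = 13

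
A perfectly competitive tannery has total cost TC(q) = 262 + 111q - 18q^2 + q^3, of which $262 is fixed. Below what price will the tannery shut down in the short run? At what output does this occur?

The shutdown price is the minimum of AVC. VC = 111q - 18q^2 + q^3, so AVC = 111 - 18q + q^2.
dAVC/dq = -18 + 2q = 0 gives q = 9. min AVC = 111 - 18·9 + 9^2 = 30.
For P < $30 the firm produces nothing.

$30 per unit, at q = 9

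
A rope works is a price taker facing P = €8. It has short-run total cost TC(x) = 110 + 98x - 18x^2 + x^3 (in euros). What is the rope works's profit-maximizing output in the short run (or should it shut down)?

Variable cost is VC = 98x - 18x^2 + x^3, so AVC = VC/x = 98 - 18x + x^2 and MC = dTC/dx = 98 - 36x + 3x^2.
AVC hits its minimum where MC = AVC, at x = 9, giving min AVC = 98 - 18·9 + 9^2 = €17.
Since P = €8 < min AVC = €17, price fails to cover variable cost at any output.
The firm minimizes its loss by shutting down and losing only its fixed cost of €110.

Shut down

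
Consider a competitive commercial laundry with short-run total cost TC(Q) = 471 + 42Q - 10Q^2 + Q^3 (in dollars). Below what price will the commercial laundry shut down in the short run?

The firm shuts down when price falls below the minimum of average variable cost. AVC = VC/Q = 42 - 10Q + Q^2.
dAVC/dQ = -10 + 2Q = 0 gives Q = 5. min AVC = 42 - 10·5 + 5^2 = 17.
For P < $17 the firm produces nothing.

$17 per unit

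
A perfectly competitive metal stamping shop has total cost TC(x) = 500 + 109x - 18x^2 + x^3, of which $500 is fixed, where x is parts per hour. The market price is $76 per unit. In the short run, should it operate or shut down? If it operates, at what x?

Produce at x = 11

Variable cost is VC = 109x - 18x^2 + x^3, so AVC = VC/x = 109 - 18x + x^2 and MC = dTC/dx = 109 - 36x + 3x^2.
The AVC parabola has its vertex at x = 18/2 = 9, where AVC = 109 - 18·9 + 9^2 = $28.
Since P = $76 ≥ min AVC = $28, price covers variable cost and the firm should produce.
Set P = MC: 76 = 109 - 36x + 3x^2 → 33 - 36x + 3x^2 = 0. The roots are x = 1 and x = 11; the profit-maximizing output is on the rising part of MC, so x* = 11.
Check: AVC at x = 11 is $32 ≤ P, so revenue covers variable cost.
Profit = P·x − TC = 76·11 − 852 = -$16, a loss, but smaller than the $500 fixed cost the firm would lose by shutting down.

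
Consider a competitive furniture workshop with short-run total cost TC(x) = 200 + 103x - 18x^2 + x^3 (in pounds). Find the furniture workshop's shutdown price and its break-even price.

Shutdown price = min AVC. AVC = 103 - 18x + x^2, with vertex at x = 9 and minimum £22.
ATC = 200/x + 103 - 18x + x^2. Setting dATC/dx = −200/x^2 − 18 + 2x = 0 gives x = 10 (since 2·10^3 − 18·10^2 = 200).
min ATC = 200/10 + 103 − 18·10 + 10^2 = £43. That is the break-even price.
For £22 ≤ P < £43 the firm produces at a loss; below £22 it shuts down.

Shutdown price = £22; break-even price = £43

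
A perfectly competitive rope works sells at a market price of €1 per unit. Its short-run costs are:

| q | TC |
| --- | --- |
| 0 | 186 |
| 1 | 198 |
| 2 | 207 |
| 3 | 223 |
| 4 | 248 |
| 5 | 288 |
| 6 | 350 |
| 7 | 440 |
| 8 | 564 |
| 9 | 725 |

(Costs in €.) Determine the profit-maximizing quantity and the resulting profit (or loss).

q = 0 (shut down); profit = -€186

Tabulate TR − TC: q=0: -186; q=1: -197; q=2: -205; q=3: -220; q=4: -244; q=5: -283; q=6: -344; q=7: -433; q=8: -556; q=9: -716.
Profit is highest at q = 0. Equivalently, the lowest AVC in the table is 21/2 ≈ €10.50 at q = 2, and P = €1 falls below it — price never covers variable cost, so the firm shuts down and loses only its fixed cost.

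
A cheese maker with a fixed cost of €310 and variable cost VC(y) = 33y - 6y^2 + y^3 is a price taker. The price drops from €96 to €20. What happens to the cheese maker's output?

AVC = 33 - 6y + y^2, minimized at y = 3 where min AVC = €24. MC = 33 - 12y + 3y^2.
With P = €96 above the shutdown price, P = MC gives y = 7.
At P = €20 < min AVC = €24, price no longer covers variable cost at any output, so the firm shuts down: y = 0.

Output falls from 7 to 0 (the firm shuts down)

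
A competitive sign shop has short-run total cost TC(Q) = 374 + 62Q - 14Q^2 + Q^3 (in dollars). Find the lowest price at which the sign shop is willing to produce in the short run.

The firm shuts down when price falls below the minimum of average variable cost. AVC = VC/Q = 62 - 14Q + Q^2.
At the minimum of AVC, MC = AVC. MC = 62 - 28Q + 3Q^2; setting MC = AVC gives 2Q^2 - 14Q = 0, so Q = 7. min AVC = 13.
So the shutdown price is $13.

$13 per unit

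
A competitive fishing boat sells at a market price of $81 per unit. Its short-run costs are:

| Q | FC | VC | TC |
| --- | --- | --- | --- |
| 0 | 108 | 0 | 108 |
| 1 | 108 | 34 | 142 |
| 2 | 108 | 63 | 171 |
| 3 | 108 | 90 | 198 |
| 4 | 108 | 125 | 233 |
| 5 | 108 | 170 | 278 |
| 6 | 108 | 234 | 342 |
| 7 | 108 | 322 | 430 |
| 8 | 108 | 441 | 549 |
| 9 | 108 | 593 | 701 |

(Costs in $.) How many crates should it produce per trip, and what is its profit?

Compute π = P·Q − TC at each output: Q=0: -108; Q=1: -61; Q=2: -9; Q=3: 45; Q=4: 91; Q=5: 127; Q=6: 144; Q=7: 137; Q=8: 99; Q=9: 28.
Profit is maximized at Q = 6. AVC there is 234/6 = $39 ≤ P, so producing beats shutting down (which would give -$108).

Q = 6; profit = $144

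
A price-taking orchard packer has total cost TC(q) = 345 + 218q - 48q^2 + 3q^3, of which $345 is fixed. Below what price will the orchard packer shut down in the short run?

Short-run supply begins at min AVC. From VC = 218q - 48q^2 + 3q^3, AVC = 218 - 48q + 3q^2.
At the minimum of AVC, MC = AVC. MC = 218 - 96q + 9q^2; setting MC = AVC gives 6q^2 - 48q = 0, so q = 8. min AVC = 26.
For P < $26 the firm produces nothing.

$26 per unit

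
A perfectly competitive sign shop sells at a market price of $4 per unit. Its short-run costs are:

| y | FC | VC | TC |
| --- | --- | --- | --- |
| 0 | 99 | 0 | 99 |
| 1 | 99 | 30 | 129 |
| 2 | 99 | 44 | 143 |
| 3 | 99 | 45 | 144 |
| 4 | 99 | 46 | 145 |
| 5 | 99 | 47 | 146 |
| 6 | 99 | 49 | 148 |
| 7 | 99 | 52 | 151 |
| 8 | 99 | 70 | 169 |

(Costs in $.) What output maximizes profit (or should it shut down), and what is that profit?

y = 0 (shut down); profit = -$99

Compute π = P·y − TC at each output: y=0: -99; y=1: -125; y=2: -135; y=3: -132; y=4: -129; y=5: -126; y=6: -124; y=7: -123; y=8: -137.
Profit is highest at y = 0. Equivalently, the lowest AVC in the table is 52/7 ≈ $7.43 at y = 7, and P = $4 falls below it — price never covers variable cost, so the firm shuts down and loses only its fixed cost.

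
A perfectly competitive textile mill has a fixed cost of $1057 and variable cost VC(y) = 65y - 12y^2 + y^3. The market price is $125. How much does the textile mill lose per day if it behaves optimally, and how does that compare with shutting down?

AVC = 65 - 12y + y^2; min AVC = $29 at y = 6. Since P = $125 ≥ min AVC, the firm produces.
MC = 65 - 24y + 3y^2. Setting P = MC and taking the root on the rising branch gives y* = 10.
TR = 125·10 = 1250. TC = 1057 + 450 = 1507. Profit = 1250 − 1507 = -$257.
By producing, the firm covers all variable cost plus $800 of fixed cost; shutting down would lose the full $1057.

Profit = -$257 at y = 10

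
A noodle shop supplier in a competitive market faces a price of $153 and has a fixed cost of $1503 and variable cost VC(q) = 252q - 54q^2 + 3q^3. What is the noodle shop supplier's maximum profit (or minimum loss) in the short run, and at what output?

Profit = -$51 at q = 11

AVC = 252 - 54q + 3q^2; min AVC = $9 at q = 9. Since P = $153 ≥ min AVC, the firm produces.
With MC = 252 - 108q + 9q^2, P = MC on the upward-sloping part at q* = 11.
TR = 153·11 = 1683. TC = 1503 + 231 = 1734. Profit = 1683 − 1734 = -$51.
By producing, the firm covers all variable cost plus $1452 of fixed cost; shutting down would lose the full $1503.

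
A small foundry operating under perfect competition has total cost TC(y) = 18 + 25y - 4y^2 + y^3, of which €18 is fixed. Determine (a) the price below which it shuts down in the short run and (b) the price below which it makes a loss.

Shutdown price = €21; break-even price = €28

Shutdown price = min AVC. AVC = 25 - 4y + y^2, with vertex at y = 2 and minimum €21.
ATC = 18/y + 25 - 4y + y^2. Setting dATC/dy = −18/y^2 − 4 + 2y = 0 gives y = 3 (since 2·3^3 − 4·3^2 = 18).
min ATC = 18/3 + 25 − 4·3 + 3^2 = €28. That is the break-even price.
Between these two prices the firm operates at a loss; above €28 it earns a profit.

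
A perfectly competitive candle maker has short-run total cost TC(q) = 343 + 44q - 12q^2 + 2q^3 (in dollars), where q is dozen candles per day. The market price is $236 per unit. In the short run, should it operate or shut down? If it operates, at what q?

Produce at q = 8

From TC, MC = TC'(q) = 44 - 24q + 6q^2 and AVC = VC/q = 44 - 12q + 2q^2.
AVC is minimized where dAVC/dq = -12 + 4q = 0, at q = 3; min AVC = 44 - 12·3 + 2·3^2 = $26.
Since P = $236 ≥ min AVC = $26, price covers variable cost and the firm should produce.
P = MC gives -192 - 24q + 6q^2 = 0, with roots -4 and 8. Take the larger (rising MC): q* = 8.
Check: AVC at q = 8 is $76 ≤ P, so revenue covers variable cost.
Profit = P·q − TC = 236·8 − 951 = $937.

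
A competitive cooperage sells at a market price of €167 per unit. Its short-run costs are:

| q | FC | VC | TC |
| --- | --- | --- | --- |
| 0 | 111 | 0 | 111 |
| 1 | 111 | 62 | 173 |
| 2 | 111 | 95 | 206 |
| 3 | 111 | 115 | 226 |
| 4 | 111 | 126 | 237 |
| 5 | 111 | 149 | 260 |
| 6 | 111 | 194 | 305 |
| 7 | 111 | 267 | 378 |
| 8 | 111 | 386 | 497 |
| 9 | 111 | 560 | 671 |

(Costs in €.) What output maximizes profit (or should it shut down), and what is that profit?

q = 8; profit = €839

Tabulate TR − TC: q=0: -111; q=1: -6; q=2: 128; q=3: 275; q=4: 431; q=5: 575; q=6: 697; q=7: 791; q=8: 839; q=9: 832.
Profit is maximized at q = 8. AVC there is 386/8 = €48.25 ≤ P, so producing beats shutting down (which would give -€111).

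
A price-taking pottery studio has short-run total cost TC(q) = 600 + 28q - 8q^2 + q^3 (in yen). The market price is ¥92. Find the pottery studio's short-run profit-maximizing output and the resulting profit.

AVC = 28 - 8q + q^2 has its minimum ¥12 at q = 4; price ¥92 clears that bar, so the firm operates.
MC = 28 - 16q + 3q^2. Setting P = MC and taking the root on the rising branch gives q* = 8.
TR = 92·8 = 736. TC = 600 + 224 = 824. Profit = 736 − 824 = -¥88.
Shutting down would mean losing the fixed cost of ¥600, so operating at a loss of ¥88 is better by ¥512.

Profit = -¥88 at q = 8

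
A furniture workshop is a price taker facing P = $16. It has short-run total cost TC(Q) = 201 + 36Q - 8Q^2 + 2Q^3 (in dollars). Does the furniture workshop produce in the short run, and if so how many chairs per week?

Shut down

From TC, MC = TC'(Q) = 36 - 16Q + 6Q^2 and AVC = VC/Q = 36 - 8Q + 2Q^2.
AVC hits its minimum where MC = AVC, at Q = 2, giving min AVC = 36 - 8·2 + 2·2^2 = $28.
With P < min AVC ($16 < $28), every unit sold adds to the loss.
Best response: produce nothing and absorb the $201 fixed cost.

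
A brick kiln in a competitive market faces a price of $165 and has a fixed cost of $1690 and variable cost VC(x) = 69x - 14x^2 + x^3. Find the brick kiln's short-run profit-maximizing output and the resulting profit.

Profit = -$250 at x = 12

AVC = 69 - 14x + x^2; min AVC = $20 at x = 7. Since P = $165 ≥ min AVC, the firm produces.
MC = 69 - 28x + 3x^2. Setting P = MC and taking the root on the rising branch gives x* = 12.
TR = 165·12 = 1980. TC = 1690 + 540 = 2230. Profit = 1980 − 2230 = -$250.
By producing, the firm covers all variable cost plus $1440 of fixed cost; shutting down would lose the full $1690.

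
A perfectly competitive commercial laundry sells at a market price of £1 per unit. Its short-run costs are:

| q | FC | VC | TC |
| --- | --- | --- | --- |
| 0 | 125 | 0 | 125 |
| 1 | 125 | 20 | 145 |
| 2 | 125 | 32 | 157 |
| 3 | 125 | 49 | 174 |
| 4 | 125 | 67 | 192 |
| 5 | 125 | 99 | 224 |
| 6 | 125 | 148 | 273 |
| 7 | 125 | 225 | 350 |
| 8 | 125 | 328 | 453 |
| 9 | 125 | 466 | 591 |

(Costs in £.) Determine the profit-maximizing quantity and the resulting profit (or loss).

q = 0 (shut down); profit = -£125

Tabulate TR − TC: q=0: -125; q=1: -144; q=2: -155; q=3: -171; q=4: -188; q=5: -219; q=6: -267; q=7: -343; q=8: -445; q=9: -582.
Profit is highest at q = 0. Equivalently, the lowest AVC in the table is 32/2 ≈ £16 at q = 2, and P = £1 falls below it — price never covers variable cost, so the firm shuts down and loses only its fixed cost.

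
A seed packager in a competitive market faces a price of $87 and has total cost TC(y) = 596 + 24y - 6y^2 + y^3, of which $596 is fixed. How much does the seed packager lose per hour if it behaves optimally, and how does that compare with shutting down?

AVC = 24 - 6y + y^2; min AVC = $15 at y = 3. Since P = $87 ≥ min AVC, the firm produces.
MC = 24 - 12y + 3y^2. Setting P = MC and taking the root on the rising branch gives y* = 7.
TR = 87·7 = 609. TC = 596 + 217 = 813. Profit = 609 − 813 = -$204.
By producing, the firm covers all variable cost plus $392 of fixed cost; shutting down would lose the full $596.

Profit = -$204 at y = 7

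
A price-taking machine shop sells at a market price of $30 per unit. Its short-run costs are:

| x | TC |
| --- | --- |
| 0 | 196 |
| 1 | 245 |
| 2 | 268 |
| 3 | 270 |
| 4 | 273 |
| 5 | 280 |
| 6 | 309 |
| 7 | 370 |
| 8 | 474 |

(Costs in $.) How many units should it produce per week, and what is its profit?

Compute π = P·x − TC at each output: x=0: -196; x=1: -215; x=2: -208; x=3: -180; x=4: -153; x=5: -130; x=6: -129; x=7: -160; x=8: -234.
Profit is maximized at x = 6. AVC there is 113/6 = $18.83 ≤ P, so producing beats shutting down (which would give -$196).

x = 6; profit = -$129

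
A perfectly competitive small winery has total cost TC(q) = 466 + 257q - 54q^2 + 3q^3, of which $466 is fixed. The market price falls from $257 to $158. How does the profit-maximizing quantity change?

MC = 257 - 108q + 9q^2; the shutdown threshold is min AVC = $14 (at q = 9).
With P = $257 above the shutdown price, P = MC gives q = 12.
At P = $158 ≥ min AVC, set P = MC: q = 11. The firm stays open but cuts output.

Output falls from 12 to 11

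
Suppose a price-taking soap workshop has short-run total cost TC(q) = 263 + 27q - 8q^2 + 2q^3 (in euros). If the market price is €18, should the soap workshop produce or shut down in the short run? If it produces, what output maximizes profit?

Shut down

From TC, MC = TC'(q) = 27 - 16q + 6q^2 and AVC = VC/q = 27 - 8q + 2q^2.
AVC is minimized where dAVC/dq = -8 + 4q = 0, at q = 2; min AVC = 27 - 8·2 + 2·2^2 = €19.
With P < min AVC (€18 < €19), every unit sold adds to the loss.
Best response: produce nothing and absorb the €263 fixed cost.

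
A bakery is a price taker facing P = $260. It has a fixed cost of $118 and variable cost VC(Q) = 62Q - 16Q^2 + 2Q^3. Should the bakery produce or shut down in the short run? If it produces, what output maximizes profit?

Variable cost is VC = 62Q - 16Q^2 + 2Q^3, so AVC = VC/Q = 62 - 16Q + 2Q^2 and MC = dTC/dQ = 62 - 32Q + 6Q^2.
AVC hits its minimum where MC = AVC, at Q = 4, giving min AVC = 62 - 16·4 + 2·4^2 = $30.
Because $260 ≥ $30, revenue can cover variable cost; the firm operates.
Set P = MC: 260 = 62 - 32Q + 6Q^2 → -198 - 32Q + 6Q^2 = 0. The roots are Q = -11/3 and Q = 9; the profit-maximizing output is on the rising part of MC, so Q* = 9.
Check: AVC at Q = 9 is $80 ≤ P, so revenue covers variable cost.
Profit = P·Q − TC = 260·9 − 838 = $1502.

Produce at Q = 9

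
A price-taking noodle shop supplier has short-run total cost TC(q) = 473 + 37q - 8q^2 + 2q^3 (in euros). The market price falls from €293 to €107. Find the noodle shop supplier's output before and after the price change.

Output falls from 8 to 5

AVC = 37 - 8q + 2q^2, minimized at q = 2 where min AVC = €29. MC = 37 - 16q + 6q^2.
At P = €293 ≥ min AVC, set P = MC on the rising branch: q = 8.
At P = €107 ≥ min AVC, set P = MC: q = 5. The firm stays open but cuts output.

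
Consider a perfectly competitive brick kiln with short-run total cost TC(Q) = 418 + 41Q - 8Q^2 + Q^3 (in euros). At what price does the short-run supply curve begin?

The firm shuts down when price falls below the minimum of average variable cost. AVC = VC/Q = 41 - 8Q + Q^2.
At the minimum of AVC, MC = AVC. MC = 41 - 16Q + 3Q^2; setting MC = AVC gives 2Q^2 - 8Q = 0, so Q = 4. min AVC = 25.
The firm shuts down for any P below €25.

€25 per unit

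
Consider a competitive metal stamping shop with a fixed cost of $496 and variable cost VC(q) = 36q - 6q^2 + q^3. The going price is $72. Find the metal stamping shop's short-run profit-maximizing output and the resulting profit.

Profit = -$280 at q = 6

AVC = 36 - 6q + q^2; min AVC = $27 at q = 3. Since P = $72 ≥ min AVC, the firm produces.
With MC = 36 - 12q + 3q^2, P = MC on the upward-sloping part at q* = 6.
TR = 72·6 = 432. TC = 496 + 216 = 712. Profit = 432 − 712 = -$280.
By producing, the firm covers all variable cost plus $216 of fixed cost; shutting down would lose the full $496.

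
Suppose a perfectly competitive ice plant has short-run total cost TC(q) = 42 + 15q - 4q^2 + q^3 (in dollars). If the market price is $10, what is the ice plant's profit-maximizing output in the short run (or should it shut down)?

Shut down

Variable cost is VC = 15q - 4q^2 + q^3, so AVC = VC/q = 15 - 4q + q^2 and MC = dTC/dq = 15 - 8q + 3q^2.
The AVC parabola has its vertex at q = 4/2 = 2, where AVC = 15 - 4·2 + 2^2 = $11.
With P < min AVC ($10 < $11), every unit sold adds to the loss.
Best response: produce nothing and absorb the $42 fixed cost.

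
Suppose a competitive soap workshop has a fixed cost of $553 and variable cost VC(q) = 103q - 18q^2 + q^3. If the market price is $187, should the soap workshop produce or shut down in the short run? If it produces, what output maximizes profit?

Variable cost is VC = 103q - 18q^2 + q^3, so AVC = VC/q = 103 - 18q + q^2 and MC = dTC/dq = 103 - 36q + 3q^2.
AVC is minimized where dAVC/dq = -18 + 2q = 0, at q = 9; min AVC = 103 - 18·9 + 9^2 = $22.
Since P = $187 ≥ min AVC = $22, price covers variable cost and the firm should produce.
Solving P = MC: -84 - 36q + 3q^2 = 0 ⇒ q = -2 or 14. On the upward-sloping branch, q* = 14.
Check: AVC at q = 14 is $47 ≤ P, so revenue covers variable cost.
Profit = P·q − TC = 187·14 − 1211 = $1407.

Produce at q = 14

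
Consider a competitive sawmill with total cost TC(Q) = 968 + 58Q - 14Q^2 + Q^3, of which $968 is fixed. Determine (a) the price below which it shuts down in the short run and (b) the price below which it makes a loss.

Shutdown price = min AVC. AVC = 58 - 14Q + Q^2, with vertex at Q = 7 and minimum $9.
ATC = 968/Q + 58 - 14Q + Q^2. Setting dATC/dQ = −968/Q^2 − 14 + 2Q = 0 gives Q = 11 (since 2·11^3 − 14·11^2 = 968).
min ATC = 968/11 + 58 − 14·11 + 11^2 = $113. That is the break-even price.
For $9 ≤ P < $113 the firm produces at a loss; below $9 it shuts down.

Shutdown price = $9; break-even price = $113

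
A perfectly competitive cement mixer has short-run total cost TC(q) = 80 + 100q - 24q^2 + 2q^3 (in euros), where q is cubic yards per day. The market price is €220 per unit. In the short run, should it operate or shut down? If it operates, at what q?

Produce at q = 10

Strip out fixed cost: VC = 100q - 24q^2 + 2q^3. Then AVC = 100 - 24q + 2q^2 and MC = 100 - 48q + 6q^2.
AVC hits its minimum where MC = AVC, at q = 6, giving min AVC = 100 - 24·6 + 2·6^2 = €28.
P = €220 exceeds min AVC = €28, so the firm stays open.
P = MC gives -120 - 48q + 6q^2 = 0, with roots -2 and 10. Take the larger (rising MC): q* = 10.
Check: AVC at q = 10 is €60 ≤ P, so revenue covers variable cost.
Profit = P·q − TC = 220·10 − 680 = €1520.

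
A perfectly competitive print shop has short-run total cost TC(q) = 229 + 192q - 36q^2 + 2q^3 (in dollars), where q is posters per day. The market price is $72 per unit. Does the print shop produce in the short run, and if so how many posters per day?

Produce at q = 10

From TC, MC = TC'(q) = 192 - 72q + 6q^2 and AVC = VC/q = 192 - 36q + 2q^2.
AVC hits its minimum where MC = AVC, at q = 9, giving min AVC = 192 - 36·9 + 2·9^2 = $30.
Since P = $72 ≥ min AVC = $30, price covers variable cost and the firm should produce.
P = MC gives 120 - 72q + 6q^2 = 0, with roots 2 and 10. Take the larger (rising MC): q* = 10.
Check: AVC at q = 10 is $32 ≤ P, so revenue covers variable cost.
Profit = P·q − TC = 72·10 − 549 = $171.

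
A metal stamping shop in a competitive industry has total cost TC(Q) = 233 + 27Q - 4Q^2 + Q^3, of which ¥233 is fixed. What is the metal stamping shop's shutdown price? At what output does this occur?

¥23 per unit, at Q = 2

The firm shuts down when price falls below the minimum of average variable cost. AVC = VC/Q = 27 - 4Q + Q^2.
dAVC/dQ = -4 + 2Q = 0 gives Q = 2. min AVC = 27 - 4·2 + 2^2 = 23.
For P < ¥23 the firm produces nothing.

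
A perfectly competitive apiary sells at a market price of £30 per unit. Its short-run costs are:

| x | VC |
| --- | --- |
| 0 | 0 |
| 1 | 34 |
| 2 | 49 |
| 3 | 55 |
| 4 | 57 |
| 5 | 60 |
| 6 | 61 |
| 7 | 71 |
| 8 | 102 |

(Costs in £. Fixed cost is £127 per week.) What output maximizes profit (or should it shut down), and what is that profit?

x = 7; profit = £12

Compute π = P·x − TC at each output: x=0: -127; x=1: -131; x=2: -116; x=3: -92; x=4: -64; x=5: -37; x=6: -8; x=7: 12; x=8: 11.
Profit is maximized at x = 7. AVC there is 71/7 = £10.14 ≤ P, so producing beats shutting down (which would give -£127).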